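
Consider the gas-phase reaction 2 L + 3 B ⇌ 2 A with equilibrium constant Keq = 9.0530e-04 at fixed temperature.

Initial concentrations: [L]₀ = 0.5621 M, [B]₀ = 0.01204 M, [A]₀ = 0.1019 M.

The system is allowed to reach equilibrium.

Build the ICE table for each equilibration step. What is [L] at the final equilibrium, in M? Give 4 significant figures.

Q₀ = 1.8830e+04 vs Keq = 9.0530e-04 ⇒ Q>K, reverse
Step 1:
                  L         B         A
  init       0.5621   0.01204    0.1019
  Δ          0.1006    0.1509   -0.1006
  eq         0.6627    0.1629  0.001311
  solve Keq expr → x = -0.05029; check Q = 9.0530e-04

[L]_eq = 0.6627 M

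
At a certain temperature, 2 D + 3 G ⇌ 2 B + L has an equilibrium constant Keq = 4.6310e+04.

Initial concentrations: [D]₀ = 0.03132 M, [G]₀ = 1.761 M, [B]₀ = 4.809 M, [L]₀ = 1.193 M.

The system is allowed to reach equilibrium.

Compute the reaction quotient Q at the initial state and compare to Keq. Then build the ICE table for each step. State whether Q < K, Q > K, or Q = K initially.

Q₀ = 5150 vs Keq = 4.6310e+04 ⇒ Q<K, forward
Step 1:
                    D           G           B           L
  I           0.03132       1.761       4.809       1.193
  C           -0.0205    -0.03076      0.0205     0.01025
  E           0.01082        1.73        4.83       1.203
  solve Keq expr → x = 0.01025; check Q = 4.6310e+04

Q₀ = 5150; Q < K (proceeds forward)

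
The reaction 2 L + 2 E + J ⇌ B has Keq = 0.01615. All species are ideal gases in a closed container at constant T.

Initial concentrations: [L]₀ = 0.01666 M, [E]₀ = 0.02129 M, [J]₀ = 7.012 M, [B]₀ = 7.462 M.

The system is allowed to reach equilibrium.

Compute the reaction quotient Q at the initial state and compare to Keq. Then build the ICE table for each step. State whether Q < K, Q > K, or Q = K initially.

Q₀ = 8.4589e+06 vs Keq = 0.01615 ⇒ Q>K, reverse
Step 1:
                  L         E         J         B
  init      0.01666   0.02129     7.012     7.462
  Δ           2.585     2.585     1.293    -1.293
  eq          2.602     2.607     8.305     6.169
  solve Keq expr → x = -1.293; check Q = 0.01615

Q₀ = 8.4589e+06; Q > K (proceeds reverse)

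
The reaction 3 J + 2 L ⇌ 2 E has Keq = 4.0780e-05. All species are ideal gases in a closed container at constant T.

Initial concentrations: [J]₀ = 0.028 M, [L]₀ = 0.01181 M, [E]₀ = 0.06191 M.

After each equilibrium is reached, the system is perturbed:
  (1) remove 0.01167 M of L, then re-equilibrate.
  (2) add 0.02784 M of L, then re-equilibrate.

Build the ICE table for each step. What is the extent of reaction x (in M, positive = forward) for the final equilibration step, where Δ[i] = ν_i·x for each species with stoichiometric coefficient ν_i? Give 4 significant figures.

Q₀ = 1.2518e+06 vs Keq = 4.0780e-05 ⇒ Q>K, reverse
Step 1:
                  J         L         E
  I           0.028   0.01181   0.06191
  C         0.09284   0.06189  -0.06189
  E          0.1208    0.0737 1.9769e-05
  solve Keq expr → x = -0.03095; check Q = 4.0780e-05
Then remove 0.01167 M of L.
Step 2:
                  J         L         E
  I          0.1208   0.06203 1.9769e-05
  C       4.6927e-06 3.1285e-06 -3.1285e-06
  E          0.1208   0.06203 1.6640e-05
  solve Keq expr → x = -1.5642e-06; check Q = 4.0780e-05
Then add 0.02784 M of L.
Step 3:
                  J         L         E
  I          0.1208   0.08987 1.6640e-05
  C       -1.1194e-05 -7.4627e-06 7.4627e-06
  E          0.1208   0.08987 2.4103e-05
  solve Keq expr → x = 3.7314e-06; check Q = 4.0780e-05

x = 3.7314e-06 M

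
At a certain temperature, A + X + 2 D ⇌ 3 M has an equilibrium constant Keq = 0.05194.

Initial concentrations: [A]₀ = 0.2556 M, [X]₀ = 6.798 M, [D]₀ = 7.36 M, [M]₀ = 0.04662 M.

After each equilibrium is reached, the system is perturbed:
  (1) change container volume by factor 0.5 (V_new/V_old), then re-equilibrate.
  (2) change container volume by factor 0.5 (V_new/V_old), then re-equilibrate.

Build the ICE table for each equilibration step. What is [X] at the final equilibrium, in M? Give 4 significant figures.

[X]_eq = 26.2 M

Q₀ = 1.0765e-06 vs Keq = 0.05194 ⇒ Q<K, forward
Step 1:
                  A         X         D         M
  init       0.2556     6.798      7.36   0.04662
  Δ         -0.2308   -0.2308   -0.4615    0.6923
  eq        0.02485     6.567     6.898    0.7389
  solve Keq expr → x = 0.2308; check Q = 0.05194
Then change container volume by factor 0.5 (V_new/V_old).
Step 2:
                  A         X         D         M
  init       0.0497     13.13      13.8     1.478
  Δ        -0.02127  -0.02127  -0.04254   0.06381
  eq        0.02843     13.11     13.75     1.542
  solve Keq expr → x = 0.02127; check Q = 0.05194
Then change container volume by factor 0.5 (V_new/V_old).
Step 3:
                  A         X         D         M
  init      0.05686     26.23     27.51     3.083
  Δ        -0.02606  -0.02606  -0.05213   0.07819
  eq         0.0308      26.2     27.46     3.161
  solve Keq expr → x = 0.02606; check Q = 0.05194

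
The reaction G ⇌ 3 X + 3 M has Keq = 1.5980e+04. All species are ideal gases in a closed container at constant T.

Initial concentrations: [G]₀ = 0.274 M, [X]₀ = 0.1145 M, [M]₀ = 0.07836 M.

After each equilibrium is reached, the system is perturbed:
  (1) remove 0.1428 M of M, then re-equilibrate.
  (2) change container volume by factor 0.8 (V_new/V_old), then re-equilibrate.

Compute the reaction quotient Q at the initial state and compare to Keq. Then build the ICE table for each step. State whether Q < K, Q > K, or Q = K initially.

Q₀ = 2.6360e-06 vs Keq = 1.5980e+04 ⇒ Q<K, forward
Step 1:
                   G          X          M
  I            0.274     0.1145    0.07836
  C           -0.274     0.8219     0.8219
  E       3.7487e-05     0.9364     0.9002
  solve Keq expr → x = 0.274; check Q = 1.5980e+04
Then remove 0.1428 M of M.
Step 2:
                   G          X          M
  I       3.7487e-05     0.9364     0.7574
  C       -1.5151e-05 4.5454e-05 4.5454e-05
  E       2.2335e-05     0.9364     0.7575
  solve Keq expr → x = 1.5151e-05; check Q = 1.5980e+04
Then change container volume by factor 0.8 (V_new/V_old).
Step 3:
                   G          X          M
  I       2.7919e-05      1.171     0.9469
  C       5.7199e-05 -1.7160e-04 -1.7160e-04
  E       8.5118e-05       1.17     0.9467
  solve Keq expr → x = -5.7199e-05; check Q = 1.5980e+04

Q₀ = 2.6360e-06; Q < K (proceeds forward)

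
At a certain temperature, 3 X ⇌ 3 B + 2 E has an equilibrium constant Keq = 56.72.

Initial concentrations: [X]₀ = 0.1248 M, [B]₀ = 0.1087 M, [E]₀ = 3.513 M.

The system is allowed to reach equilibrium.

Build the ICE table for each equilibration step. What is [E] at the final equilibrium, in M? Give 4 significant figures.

Q₀ = 8.155 vs Keq = 56.72 ⇒ Q<K, forward
Step 1:
                   X          B          E
  init        0.1248     0.1087      3.513
  Δ         -0.03685    0.03685    0.02457
  eq         0.08795     0.1455      3.538
  solve Keq expr → x = 0.01228; check Q = 56.72

[E]_eq = 3.538 M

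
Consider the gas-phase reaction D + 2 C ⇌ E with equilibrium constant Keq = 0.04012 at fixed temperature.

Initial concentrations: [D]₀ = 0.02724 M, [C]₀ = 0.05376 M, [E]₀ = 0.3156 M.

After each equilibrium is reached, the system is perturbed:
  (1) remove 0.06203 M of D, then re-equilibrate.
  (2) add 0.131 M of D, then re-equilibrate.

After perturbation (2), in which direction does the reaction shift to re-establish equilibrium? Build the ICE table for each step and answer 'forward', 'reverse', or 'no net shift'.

Direction: forward

Q₀ = 4009 vs Keq = 0.04012 ⇒ Q>K, reverse
Step 1:
                    D           C           E
  Initial     0.02724     0.05376      0.3156
  Change       0.3095       0.619     -0.3095
  Equil        0.3367      0.6727    0.006114
  solve Keq expr → x = -0.3095; check Q = 0.04012
Then remove 0.06203 M of D.
Step 2:
                    D           C           E
  Initial      0.2747      0.6727    0.006114
  Change     0.001075    0.002149   -0.001075
  Equil        0.2758      0.6749    0.005039
  solve Keq expr → x = -0.001075; check Q = 0.04012
Then add 0.131 M of D.
Step 3:
                    D           C           E
  Initial      0.4068      0.6749    0.005039
  Change    -0.002254   -0.004508    0.002254
  Equil        0.4045      0.6704    0.007293
  solve Keq expr → x = 0.002254; check Q = 0.04012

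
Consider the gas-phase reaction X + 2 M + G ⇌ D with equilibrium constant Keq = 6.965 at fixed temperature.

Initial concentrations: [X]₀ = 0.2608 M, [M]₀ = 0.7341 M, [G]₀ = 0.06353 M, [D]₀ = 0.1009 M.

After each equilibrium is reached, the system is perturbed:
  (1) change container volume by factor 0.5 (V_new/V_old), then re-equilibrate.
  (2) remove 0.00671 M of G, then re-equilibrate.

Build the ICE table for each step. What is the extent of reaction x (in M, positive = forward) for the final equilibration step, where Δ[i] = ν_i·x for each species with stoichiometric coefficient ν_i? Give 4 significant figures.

Q₀ = 11.3 vs Keq = 6.965 ⇒ Q>K, reverse
Step 1:
                  X         M         G         D
  init       0.2608    0.7341   0.06353    0.1009
  Δ         0.01425    0.0285   0.01425  -0.01425
  eq          0.275    0.7626   0.07778   0.08665
  solve Keq expr → x = -0.01425; check Q = 6.965
Then change container volume by factor 0.5 (V_new/V_old).
Step 2:
                  X         M         G         D
  init       0.5501     1.525    0.1556    0.1733
  Δ         -0.1041   -0.2082   -0.1041    0.1041
  eq          0.446     1.317   0.05148    0.2774
  solve Keq expr → x = 0.1041; check Q = 6.965
Then remove 0.00671 M of G.
Step 3:
                  X         M         G         D
  init        0.446     1.317   0.04477    0.2774
  Δ        0.004632  0.009265  0.004632 -0.004632
  eq         0.4506     1.326    0.0494    0.2728
  solve Keq expr → x = -0.004632; check Q = 6.965

x = -0.004632 M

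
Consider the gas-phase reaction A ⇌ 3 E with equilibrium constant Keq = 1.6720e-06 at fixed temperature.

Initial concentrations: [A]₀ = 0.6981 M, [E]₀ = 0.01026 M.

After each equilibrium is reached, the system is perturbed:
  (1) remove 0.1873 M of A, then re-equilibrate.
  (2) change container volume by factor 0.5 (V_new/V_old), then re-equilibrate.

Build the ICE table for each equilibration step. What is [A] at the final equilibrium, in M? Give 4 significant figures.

[A]_eq = 1.024 M

Q₀ = 1.5471e-06 vs Keq = 1.6720e-06 ⇒ Q<K, forward
Step 1:
                    A           E
  I            0.6981     0.01026
  C       -8.9497e-05  2.6849e-04
  E             0.698     0.01053
  solve Keq expr → x = 8.9497e-05; check Q = 1.6720e-06
Then remove 0.1873 M of A.
Step 2:
                    A           E
  I            0.5107     0.01053
  C        3.4639e-04   -0.001039
  E            0.5111    0.009489
  solve Keq expr → x = -3.4639e-04; check Q = 1.6720e-06
Then change container volume by factor 0.5 (V_new/V_old).
Step 3:
                    A           E
  I             1.022     0.01898
  C          0.002338   -0.007014
  E             1.024     0.01196
  solve Keq expr → x = -0.002338; check Q = 1.6720e-06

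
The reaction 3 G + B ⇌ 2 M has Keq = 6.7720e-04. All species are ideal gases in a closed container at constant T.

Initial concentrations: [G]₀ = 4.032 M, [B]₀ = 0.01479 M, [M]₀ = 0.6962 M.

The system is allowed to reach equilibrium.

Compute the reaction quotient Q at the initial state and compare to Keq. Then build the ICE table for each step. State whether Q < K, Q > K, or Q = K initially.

Q₀ = 0.5; Q > K (proceeds reverse)

Q₀ = 0.5 vs Keq = 6.7720e-04 ⇒ Q>K, reverse
Step 1:
                  G         B         M
  init        4.032   0.01479    0.6962
  Δ          0.8203    0.2734   -0.5469
  eq          4.852    0.2882    0.1493
  solve Keq expr → x = -0.2734; check Q = 6.7720e-04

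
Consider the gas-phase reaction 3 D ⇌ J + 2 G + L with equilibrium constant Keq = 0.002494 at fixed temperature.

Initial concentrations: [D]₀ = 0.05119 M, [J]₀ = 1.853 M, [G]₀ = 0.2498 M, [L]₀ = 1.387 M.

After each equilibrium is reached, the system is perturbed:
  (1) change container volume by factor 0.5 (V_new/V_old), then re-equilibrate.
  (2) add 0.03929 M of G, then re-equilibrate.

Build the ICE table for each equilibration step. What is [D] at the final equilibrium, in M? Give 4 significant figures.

Q₀ = 1196 vs Keq = 0.002494 ⇒ Q>K, reverse
Step 1:
                    D           J           G           L
  init        0.05119       1.853      0.2498       1.387
  Δ            0.3613     -0.1204     -0.2409     -0.1204
  eq           0.4125       1.733    0.008931       1.267
  solve Keq expr → x = -0.1204; check Q = 0.002494
Then change container volume by factor 0.5 (V_new/V_old).
Step 2:
                    D           J           G           L
  init          0.825       3.465     0.01786       2.533
  Δ           0.00757   -0.002523   -0.005047   -0.002523
  eq           0.8326       3.463     0.01282       2.531
  solve Keq expr → x = -0.002523; check Q = 0.002494
Then add 0.03929 M of G.
Step 3:
                    D           J           G           L
  init         0.8326       3.463     0.05211       2.531
  Δ            0.0568    -0.01893    -0.03786    -0.01893
  eq           0.8894       3.444     0.01424       2.512
  solve Keq expr → x = -0.01893; check Q = 0.002494

[D]_eq = 0.8894 M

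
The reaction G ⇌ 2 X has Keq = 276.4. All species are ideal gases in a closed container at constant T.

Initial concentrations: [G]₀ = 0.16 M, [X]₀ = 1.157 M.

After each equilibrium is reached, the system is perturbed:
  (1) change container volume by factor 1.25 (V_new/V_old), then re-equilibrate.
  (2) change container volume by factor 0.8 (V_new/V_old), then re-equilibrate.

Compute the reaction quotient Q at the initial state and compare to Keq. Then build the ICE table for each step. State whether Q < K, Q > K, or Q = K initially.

Q₀ = 8.367; Q < K (proceeds forward)

Q₀ = 8.367 vs Keq = 276.4 ⇒ Q<K, forward
Step 1:
                  G         X
  init         0.16     1.157
  Δ         -0.1523    0.3045
  eq       0.007728     1.462
  solve Keq expr → x = 0.1523; check Q = 276.4
Then change container volume by factor 1.25 (V_new/V_old).
Step 2:
                  G         X
  init     0.006183     1.169
  Δ       -0.001216  0.002432
  eq       0.004967     1.172
  solve Keq expr → x = 0.001216; check Q = 276.4
Then change container volume by factor 0.8 (V_new/V_old).
Step 3:
                  G         X
  init     0.006208     1.465
  Δ         0.00152  -0.00304
  eq       0.007728     1.462
  solve Keq expr → x = -0.00152; check Q = 276.4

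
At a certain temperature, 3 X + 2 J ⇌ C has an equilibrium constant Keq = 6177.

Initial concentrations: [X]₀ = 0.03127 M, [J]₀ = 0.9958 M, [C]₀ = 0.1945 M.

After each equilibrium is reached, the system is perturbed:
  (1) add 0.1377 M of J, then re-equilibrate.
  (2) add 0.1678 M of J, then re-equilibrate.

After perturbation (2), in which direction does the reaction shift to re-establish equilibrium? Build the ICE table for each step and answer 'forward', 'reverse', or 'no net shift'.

Direction: forward

Q₀ = 6415 vs Keq = 6177 ⇒ Q>K, reverse
Step 1:
                    X           J           C
  Initial     0.03127      0.9958      0.1945
  Change   3.8407e-04  2.5604e-04 -1.2802e-04
  Equil       0.03165      0.9961      0.1944
  solve Keq expr → x = -1.2802e-04; check Q = 6177
Then add 0.1377 M of J.
Step 2:
                    X           J           C
  Initial     0.03165       1.134      0.1944
  Change    -0.002547   -0.001698  8.4888e-04
  Equil       0.02911       1.132      0.1952
  solve Keq expr → x = 8.4888e-04; check Q = 6177
Then add 0.1678 M of J.
Step 3:
                    X           J           C
  Initial     0.02911         1.3      0.1952
  Change    -0.002502   -0.001668  8.3391e-04
  Equil       0.02661       1.298      0.1961
  solve Keq expr → x = 8.3391e-04; check Q = 6177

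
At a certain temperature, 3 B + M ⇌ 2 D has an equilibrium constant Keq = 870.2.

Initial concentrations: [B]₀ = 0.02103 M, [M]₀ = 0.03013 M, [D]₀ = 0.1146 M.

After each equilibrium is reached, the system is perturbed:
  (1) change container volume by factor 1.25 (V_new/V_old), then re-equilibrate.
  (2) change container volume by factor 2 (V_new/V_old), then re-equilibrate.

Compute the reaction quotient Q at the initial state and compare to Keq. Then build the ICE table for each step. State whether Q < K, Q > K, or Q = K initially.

Q₀ = 4.6865e+04 vs Keq = 870.2 ⇒ Q>K, reverse
Step 1:
                    B           M           D
  init        0.02103     0.03013      0.1146
  Δ           0.03854     0.01285    -0.02569
  eq          0.05957     0.04298     0.08891
  solve Keq expr → x = -0.01285; check Q = 870.2
Then change container volume by factor 1.25 (V_new/V_old).
Step 2:
                    B           M           D
  init        0.04765     0.03438     0.07113
  Δ          0.005042    0.001681   -0.003361
  eq           0.0527     0.03606     0.06776
  solve Keq expr → x = -0.001681; check Q = 870.2
Then change container volume by factor 2 (V_new/V_old).
Step 3:
                    B           M           D
  init        0.02635     0.01803     0.03388
  Δ          0.008738    0.002913   -0.005825
  eq          0.03509     0.02094     0.02806
  solve Keq expr → x = -0.002913; check Q = 870.2

Q₀ = 4.6865e+04; Q > K (proceeds reverse)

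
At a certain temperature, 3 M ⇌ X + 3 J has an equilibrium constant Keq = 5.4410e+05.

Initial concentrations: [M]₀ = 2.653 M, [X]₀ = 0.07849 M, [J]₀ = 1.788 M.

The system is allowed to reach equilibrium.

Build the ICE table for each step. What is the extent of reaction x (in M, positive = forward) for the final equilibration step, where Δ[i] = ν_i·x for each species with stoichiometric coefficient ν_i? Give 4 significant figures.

x = 0.8667 M

Q₀ = 0.02403 vs Keq = 5.4410e+05 ⇒ Q<K, forward
Step 1:
                    M           X           J
  I             2.653     0.07849       1.788
  C              -2.6      0.8667         2.6
  E           0.05275      0.9452       4.388
  solve Keq expr → x = 0.8667; check Q = 5.4410e+05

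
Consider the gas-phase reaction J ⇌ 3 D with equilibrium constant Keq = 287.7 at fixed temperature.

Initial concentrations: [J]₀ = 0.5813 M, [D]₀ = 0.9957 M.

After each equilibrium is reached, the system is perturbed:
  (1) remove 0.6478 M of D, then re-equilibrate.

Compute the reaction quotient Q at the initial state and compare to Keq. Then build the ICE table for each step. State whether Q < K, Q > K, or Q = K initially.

Q₀ = 1.698; Q < K (proceeds forward)

Q₀ = 1.698 vs Keq = 287.7 ⇒ Q<K, forward
Step 1:
                   J          D
  init        0.5813     0.9957
  Δ          -0.5227      1.568
  eq         0.05858      2.564
  solve Keq expr → x = 0.5227; check Q = 287.7
Then remove 0.6478 M of D.
Step 2:
                   J          D
  init       0.05858      1.916
  Δ         -0.03046    0.09138
  eq         0.02812      2.007
  solve Keq expr → x = 0.03046; check Q = 287.7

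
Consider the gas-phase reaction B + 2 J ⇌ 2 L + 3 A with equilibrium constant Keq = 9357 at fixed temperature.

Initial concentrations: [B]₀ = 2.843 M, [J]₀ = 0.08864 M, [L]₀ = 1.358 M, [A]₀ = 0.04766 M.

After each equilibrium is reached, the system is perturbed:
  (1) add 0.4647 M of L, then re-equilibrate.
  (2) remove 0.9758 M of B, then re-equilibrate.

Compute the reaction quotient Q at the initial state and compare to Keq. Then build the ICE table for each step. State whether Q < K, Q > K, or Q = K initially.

Q₀ = 0.008938; Q < K (proceeds forward)

Q₀ = 0.008938 vs Keq = 9357 ⇒ Q<K, forward
Step 1:
                    B           J           L           A
  I             2.843     0.08864       1.358     0.04766
  C          -0.04398    -0.08796     0.08796      0.1319
  E             2.799  6.8006e-04       1.446      0.1796
  solve Keq expr → x = 0.04398; check Q = 9357
Then add 0.4647 M of L.
Step 2:
                    B           J           L           A
  I             2.799  6.8006e-04       1.911      0.1796
  C        1.0800e-04  2.1601e-04 -2.1601e-04 -3.2401e-04
  E             2.799  8.9606e-04        1.91      0.1793
  solve Keq expr → x = -1.0800e-04; check Q = 9357
Then remove 0.9758 M of B.
Step 3:
                    B           J           L           A
  I             1.823  8.9606e-04        1.91      0.1793
  C        1.0554e-04  2.1108e-04 -2.1108e-04 -3.1663e-04
  E             1.823    0.001107        1.91       0.179
  solve Keq expr → x = -1.0554e-04; check Q = 9357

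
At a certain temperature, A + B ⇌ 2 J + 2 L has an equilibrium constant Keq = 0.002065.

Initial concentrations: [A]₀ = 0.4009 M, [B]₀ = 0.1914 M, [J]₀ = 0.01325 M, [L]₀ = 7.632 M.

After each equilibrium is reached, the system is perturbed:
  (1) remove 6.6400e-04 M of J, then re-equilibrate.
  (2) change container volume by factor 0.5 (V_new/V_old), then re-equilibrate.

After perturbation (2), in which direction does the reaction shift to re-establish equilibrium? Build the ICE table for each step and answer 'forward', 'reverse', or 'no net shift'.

Direction: reverse

Q₀ = 0.1333 vs Keq = 0.002065 ⇒ Q>K, reverse
Step 1:
                   A          B          J          L
  Initial     0.4009     0.1914    0.01325      7.632
  Change    0.005781   0.005781   -0.01156   -0.01156
  Equil       0.4067     0.1972   0.001689       7.62
  solve Keq expr → x = -0.005781; check Q = 0.002065
Then remove 6.6400e-04 M of J.
Step 2:
                   A          B          J          L
  Initial     0.4067     0.1972   0.001025       7.62
  Change  -3.3087e-04 -3.3087e-04 6.6175e-04 6.6175e-04
  Equil       0.4063     0.1968   0.001686      7.621
  solve Keq expr → x = 3.3087e-04; check Q = 0.002065
Then change container volume by factor 0.5 (V_new/V_old).
Step 3:
                   A          B          J          L
  Initial     0.8127     0.3937   0.003373      15.24
  Change  8.4177e-04 8.4177e-04  -0.001684  -0.001684
  Equil       0.8135     0.3945   0.001689      15.24
  solve Keq expr → x = -8.4177e-04; check Q = 0.002065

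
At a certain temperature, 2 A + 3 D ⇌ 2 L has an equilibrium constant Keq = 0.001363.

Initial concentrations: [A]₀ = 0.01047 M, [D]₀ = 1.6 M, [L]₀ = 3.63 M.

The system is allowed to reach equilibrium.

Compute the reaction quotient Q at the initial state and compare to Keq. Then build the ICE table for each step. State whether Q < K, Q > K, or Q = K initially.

Q₀ = 2.9347e+04 vs Keq = 0.001363 ⇒ Q>K, reverse
Step 1:
                    A           D           L
  init        0.01047         1.6        3.63
  Δ             2.491       3.737      -2.491
  eq            2.502       5.337       1.139
  solve Keq expr → x = -1.246; check Q = 0.001363

Q₀ = 2.9347e+04; Q > K (proceeds reverse)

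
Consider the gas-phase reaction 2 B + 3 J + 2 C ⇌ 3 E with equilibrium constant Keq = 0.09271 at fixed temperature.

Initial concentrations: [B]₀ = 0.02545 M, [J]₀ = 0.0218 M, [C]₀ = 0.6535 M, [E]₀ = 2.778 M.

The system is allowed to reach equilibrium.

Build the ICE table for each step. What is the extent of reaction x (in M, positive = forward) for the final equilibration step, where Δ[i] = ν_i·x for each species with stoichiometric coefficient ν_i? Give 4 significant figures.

x = -0.5416 M

Q₀ = 7.4810e+09 vs Keq = 0.09271 ⇒ Q>K, reverse
Step 1:
                   B          J          C          E
  I          0.02545     0.0218     0.6535      2.778
  C            1.083      1.625      1.083     -1.625
  E            1.109      1.647      1.737      1.153
  solve Keq expr → x = -0.5416; check Q = 0.09271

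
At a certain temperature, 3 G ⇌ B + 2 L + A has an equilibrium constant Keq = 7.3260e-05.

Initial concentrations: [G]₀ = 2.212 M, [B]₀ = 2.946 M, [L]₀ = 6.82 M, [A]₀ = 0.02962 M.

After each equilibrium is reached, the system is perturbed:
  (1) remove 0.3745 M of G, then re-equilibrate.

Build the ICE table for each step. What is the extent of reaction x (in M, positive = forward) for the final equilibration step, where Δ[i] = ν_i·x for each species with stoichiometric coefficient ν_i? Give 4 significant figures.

Q₀ = 0.375 vs Keq = 7.3260e-05 ⇒ Q>K, reverse
Step 1:
                   G          B          L          A
  init         2.212      2.946       6.82    0.02962
  Δ          0.08884   -0.02961   -0.05923   -0.02961
  eq           2.301      2.916      6.761 6.6940e-06
  solve Keq expr → x = -0.02961; check Q = 7.3260e-05
Then remove 0.3745 M of G.
Step 2:
                   G          B          L          A
  init         1.926      2.916      6.761 6.6940e-06
  Δ       8.2964e-06 -2.7655e-06 -5.5309e-06 -2.7655e-06
  eq           1.926      2.916      6.761 3.9286e-06
  solve Keq expr → x = -2.7655e-06; check Q = 7.3260e-05

x = -2.7655e-06 M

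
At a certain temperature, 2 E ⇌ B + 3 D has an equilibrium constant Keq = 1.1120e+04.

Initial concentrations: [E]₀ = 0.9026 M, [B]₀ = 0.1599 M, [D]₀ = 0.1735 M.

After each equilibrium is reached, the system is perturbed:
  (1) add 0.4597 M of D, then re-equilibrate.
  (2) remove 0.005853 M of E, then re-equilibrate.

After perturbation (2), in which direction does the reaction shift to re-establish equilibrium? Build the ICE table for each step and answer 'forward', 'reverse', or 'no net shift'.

Direction: reverse

Q₀ = 0.001025 vs Keq = 1.1120e+04 ⇒ Q<K, forward
Step 1:
                   E          B          D
  I           0.9026     0.1599     0.1735
  C           -0.889     0.4445      1.333
  E          0.01364     0.6044      1.507
  solve Keq expr → x = 0.4445; check Q = 1.1120e+04
Then add 0.4597 M of D.
Step 2:
                   E          B          D
  I          0.01364     0.6044      1.967
  C          0.00649  -0.003245  -0.009734
  E          0.02013     0.6011      1.957
  solve Keq expr → x = -0.003245; check Q = 1.1120e+04
Then remove 0.005853 M of E.
Step 3:
                   E          B          D
  I          0.01427     0.6011      1.957
  C         0.005675  -0.002837  -0.008512
  E          0.01995     0.5983      1.948
  solve Keq expr → x = -0.002837; check Q = 1.1120e+04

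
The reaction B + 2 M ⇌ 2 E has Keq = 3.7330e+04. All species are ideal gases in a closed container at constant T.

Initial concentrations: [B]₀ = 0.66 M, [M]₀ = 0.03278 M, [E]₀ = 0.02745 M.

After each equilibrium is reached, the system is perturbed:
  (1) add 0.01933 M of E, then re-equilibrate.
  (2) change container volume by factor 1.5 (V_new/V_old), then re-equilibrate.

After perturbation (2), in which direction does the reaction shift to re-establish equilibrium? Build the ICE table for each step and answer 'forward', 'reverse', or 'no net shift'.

Direction: reverse

Q₀ = 1.062 vs Keq = 3.7330e+04 ⇒ Q<K, forward
Step 1:
                   B          M          E
  init          0.66    0.03278    0.02745
  Δ          -0.0162   -0.03239    0.03239
  eq          0.6438 3.8602e-04    0.05984
  solve Keq expr → x = 0.0162; check Q = 3.7330e+04
Then add 0.01933 M of E.
Step 2:
                   B          M          E
  init        0.6438 3.8602e-04    0.07917
  Δ       6.1932e-05 1.2386e-04 -1.2386e-04
  eq          0.6439 5.0989e-04    0.07905
  solve Keq expr → x = -6.1932e-05; check Q = 3.7330e+04
Then change container volume by factor 1.5 (V_new/V_old).
Step 3:
                   B          M          E
  init        0.4292 3.3993e-04     0.0527
  Δ       3.7890e-05 7.5780e-05 -7.5780e-05
  eq          0.4293 4.1571e-04    0.05262
  solve Keq expr → x = -3.7890e-05; check Q = 3.7330e+04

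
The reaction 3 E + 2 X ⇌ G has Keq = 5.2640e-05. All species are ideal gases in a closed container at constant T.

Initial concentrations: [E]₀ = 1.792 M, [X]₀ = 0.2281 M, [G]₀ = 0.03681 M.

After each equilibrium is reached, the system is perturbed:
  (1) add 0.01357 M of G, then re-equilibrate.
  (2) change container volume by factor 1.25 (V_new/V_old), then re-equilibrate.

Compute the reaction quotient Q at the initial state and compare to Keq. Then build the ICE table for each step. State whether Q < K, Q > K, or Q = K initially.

Q₀ = 0.1229; Q > K (proceeds reverse)

Q₀ = 0.1229 vs Keq = 5.2640e-05 ⇒ Q>K, reverse
Step 1:
                  E         X         G
  I           1.792    0.2281   0.03681
  C          0.1103   0.07355  -0.03678
  E           1.902    0.3017 3.2976e-05
  solve Keq expr → x = -0.03678; check Q = 5.2640e-05
Then add 0.01357 M of G.
Step 2:
                  E         X         G
  I           1.902    0.3017    0.0136
  C         0.04068   0.02712  -0.01356
  E           1.943    0.3288 4.1739e-05
  solve Keq expr → x = -0.01356; check Q = 5.2640e-05
Then change container volume by factor 1.25 (V_new/V_old).
Step 3:
                  E         X         G
  I           1.554     0.263 3.3391e-05
  C       5.9126e-05 3.9417e-05 -1.9709e-05
  E           1.554    0.2631 1.3683e-05
  solve Keq expr → x = -1.9709e-05; check Q = 5.2640e-05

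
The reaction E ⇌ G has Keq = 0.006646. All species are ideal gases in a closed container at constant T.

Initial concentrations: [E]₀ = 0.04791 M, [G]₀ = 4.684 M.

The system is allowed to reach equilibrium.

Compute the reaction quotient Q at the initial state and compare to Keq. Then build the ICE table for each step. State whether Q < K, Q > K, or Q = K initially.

Q₀ = 97.77; Q > K (proceeds reverse)

Q₀ = 97.77 vs Keq = 0.006646 ⇒ Q>K, reverse
Step 1:
                    E           G
  I           0.04791       4.684
  C             4.653      -4.653
  E             4.701     0.03124
  solve Keq expr → x = -4.653; check Q = 0.006646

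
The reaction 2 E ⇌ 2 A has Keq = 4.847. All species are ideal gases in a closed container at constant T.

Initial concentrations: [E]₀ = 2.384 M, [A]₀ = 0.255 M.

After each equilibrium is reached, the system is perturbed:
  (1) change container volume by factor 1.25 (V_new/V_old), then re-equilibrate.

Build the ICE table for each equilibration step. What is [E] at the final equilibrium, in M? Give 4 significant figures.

Q₀ = 0.01144 vs Keq = 4.847 ⇒ Q<K, forward
Step 1:
                  E         A
  init        2.384     0.255
  Δ           -1.56      1.56
  eq         0.8243     1.815
  solve Keq expr → x = 0.7799; check Q = 4.847
Then change container volume by factor 1.25 (V_new/V_old).
Step 2:
                  E         A
  init       0.6594     1.452
  Δ               0         0
  eq         0.6594     1.452
  solve Keq expr → x = 0; check Q = 4.847

[E]_eq = 0.6594 M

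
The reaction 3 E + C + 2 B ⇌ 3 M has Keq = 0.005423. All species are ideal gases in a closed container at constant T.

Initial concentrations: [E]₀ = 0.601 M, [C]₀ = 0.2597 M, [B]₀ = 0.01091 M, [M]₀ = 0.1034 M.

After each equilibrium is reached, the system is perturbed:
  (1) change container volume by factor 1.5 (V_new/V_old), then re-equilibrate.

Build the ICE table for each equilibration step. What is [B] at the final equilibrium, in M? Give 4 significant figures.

[B]_eq = 0.04902 M

Q₀ = 164.7 vs Keq = 0.005423 ⇒ Q>K, reverse
Step 1:
                    E           C           B           M
  I             0.601      0.2597     0.01091      0.1034
  C           0.08967     0.02989     0.05978    -0.08967
  E            0.6907      0.2896     0.07069     0.01373
  solve Keq expr → x = -0.02989; check Q = 0.005423
Then change container volume by factor 1.5 (V_new/V_old).
Step 2:
                    E           C           B           M
  I            0.4604      0.1931     0.04713     0.00915
  C          0.002839  9.4633e-04    0.001893   -0.002839
  E            0.4633       0.194     0.04902    0.006311
  solve Keq expr → x = -9.4633e-04; check Q = 0.005423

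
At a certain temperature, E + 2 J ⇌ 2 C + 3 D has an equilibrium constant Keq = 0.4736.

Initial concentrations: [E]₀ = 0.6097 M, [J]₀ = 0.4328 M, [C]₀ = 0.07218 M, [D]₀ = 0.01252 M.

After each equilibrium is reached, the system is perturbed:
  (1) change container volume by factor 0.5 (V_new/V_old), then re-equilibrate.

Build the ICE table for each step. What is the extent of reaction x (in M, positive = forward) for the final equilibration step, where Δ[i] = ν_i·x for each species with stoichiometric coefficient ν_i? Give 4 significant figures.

Q₀ = 8.9527e-08 vs Keq = 0.4736 ⇒ Q<K, forward
Step 1:
                    E           J           C           D
  init         0.6097      0.4328     0.07218     0.01252
  Δ            -0.129      -0.258       0.258       0.387
  eq           0.4807      0.1748      0.3302      0.3995
  solve Keq expr → x = 0.129; check Q = 0.4736
Then change container volume by factor 0.5 (V_new/V_old).
Step 2:
                    E           J           C           D
  init         0.9614      0.3496      0.6604      0.7991
  Δ           0.04611     0.09223    -0.09223     -0.1383
  eq            1.007      0.4418      0.5682      0.6608
  solve Keq expr → x = -0.04611; check Q = 0.4736

x = -0.04611 M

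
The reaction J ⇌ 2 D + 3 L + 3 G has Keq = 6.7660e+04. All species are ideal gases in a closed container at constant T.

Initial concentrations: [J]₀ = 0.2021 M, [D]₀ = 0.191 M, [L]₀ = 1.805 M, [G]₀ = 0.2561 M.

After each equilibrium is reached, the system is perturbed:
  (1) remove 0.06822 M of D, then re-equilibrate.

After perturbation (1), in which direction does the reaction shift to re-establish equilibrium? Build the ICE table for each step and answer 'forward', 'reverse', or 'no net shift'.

Q₀ = 0.01783 vs Keq = 6.7660e+04 ⇒ Q<K, forward
Step 1:
                    J           D           L           G
  init         0.2021       0.191       1.805      0.2561
  Δ           -0.2021      0.4041      0.6062      0.6062
  eq       4.7038e-05      0.5951       2.411      0.8623
  solve Keq expr → x = 0.2021; check Q = 6.7660e+04
Then remove 0.06822 M of D.
Step 2:
                    J           D           L           G
  init     4.7038e-05      0.5269       2.411      0.8623
  Δ       -1.0158e-05  2.0316e-05  3.0474e-05  3.0474e-05
  eq       3.6880e-05      0.5269       2.411      0.8623
  solve Keq expr → x = 1.0158e-05; check Q = 6.7660e+04

Direction: forward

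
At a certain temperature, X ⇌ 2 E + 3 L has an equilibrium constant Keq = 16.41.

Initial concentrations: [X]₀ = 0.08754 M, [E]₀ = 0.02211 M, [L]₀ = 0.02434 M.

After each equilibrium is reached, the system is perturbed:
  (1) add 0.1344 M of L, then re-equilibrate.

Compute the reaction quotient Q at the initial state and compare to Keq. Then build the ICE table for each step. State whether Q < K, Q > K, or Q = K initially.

Q₀ = 8.0525e-08 vs Keq = 16.41 ⇒ Q<K, forward
Step 1:
                  X         E         L
  init      0.08754   0.02211   0.02434
  Δ        -0.08748     0.175    0.2625
  eq      5.5831e-05    0.1971    0.2868
  solve Keq expr → x = 0.08748; check Q = 16.41
Then add 0.1344 M of L.
Step 2:
                  X         E         L
  init    5.5831e-05    0.1971    0.4212
  Δ       1.2014e-04 -2.4028e-04 -3.6042e-04
  eq      1.7597e-04    0.1968    0.4208
  solve Keq expr → x = -1.2014e-04; check Q = 16.41

Q₀ = 8.0525e-08; Q < K (proceeds forward)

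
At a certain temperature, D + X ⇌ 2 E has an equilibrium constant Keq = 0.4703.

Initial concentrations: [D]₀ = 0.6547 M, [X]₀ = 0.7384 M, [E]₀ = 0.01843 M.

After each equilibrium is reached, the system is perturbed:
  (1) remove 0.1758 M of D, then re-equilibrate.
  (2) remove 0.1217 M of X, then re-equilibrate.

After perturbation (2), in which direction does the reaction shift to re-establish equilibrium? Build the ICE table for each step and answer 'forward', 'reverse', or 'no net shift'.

Direction: reverse

Q₀ = 7.0261e-04 vs Keq = 0.4703 ⇒ Q<K, forward
Step 1:
                  D         X         E
  init       0.6547    0.7384   0.01843
  Δ         -0.1706   -0.1706    0.3411
  eq         0.4841    0.5678    0.3596
  solve Keq expr → x = 0.1706; check Q = 0.4703
Then remove 0.1758 M of D.
Step 2:
                  D         X         E
  init       0.3083    0.5678    0.3596
  Δ         0.02674   0.02674  -0.05347
  eq         0.3351    0.5946    0.3061
  solve Keq expr → x = -0.02674; check Q = 0.4703
Then remove 0.1217 M of X.
Step 3:
                  D         X         E
  init       0.3351    0.4729    0.3061
  Δ         0.01229   0.01229  -0.02457
  eq         0.3474    0.4852    0.2815
  solve Keq expr → x = -0.01229; check Q = 0.4703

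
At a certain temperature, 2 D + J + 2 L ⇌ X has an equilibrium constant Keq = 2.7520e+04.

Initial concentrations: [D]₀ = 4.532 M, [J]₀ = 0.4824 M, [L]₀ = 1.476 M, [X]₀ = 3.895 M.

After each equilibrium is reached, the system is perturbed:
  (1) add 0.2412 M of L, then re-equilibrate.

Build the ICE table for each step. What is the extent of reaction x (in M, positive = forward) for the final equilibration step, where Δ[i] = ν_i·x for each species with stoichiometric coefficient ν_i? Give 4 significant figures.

Q₀ = 0.1804 vs Keq = 2.7520e+04 ⇒ Q<K, forward
Step 1:
                    D           J           L           X
  Initial       4.532      0.4824       1.476       3.895
  Change      -0.9647     -0.4824     -0.9647      0.4824
  Equil         3.567  4.7812e-05      0.5113       4.377
  solve Keq expr → x = 0.4824; check Q = 2.7520e+04
Then add 0.2412 M of L.
Step 2:
                    D           J           L           X
  Initial       3.567  4.7812e-05      0.7525       4.377
  Change  -5.1470e-05 -2.5735e-05 -5.1470e-05  2.5735e-05
  Equil         3.567  2.2078e-05      0.7524       4.377
  solve Keq expr → x = 2.5735e-05; check Q = 2.7520e+04

x = 2.5735e-05 M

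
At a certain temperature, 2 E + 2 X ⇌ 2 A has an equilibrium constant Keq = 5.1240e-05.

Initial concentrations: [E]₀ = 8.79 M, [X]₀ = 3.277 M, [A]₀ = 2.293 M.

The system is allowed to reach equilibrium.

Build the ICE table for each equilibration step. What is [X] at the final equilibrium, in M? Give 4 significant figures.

Q₀ = 0.006337 vs Keq = 5.1240e-05 ⇒ Q>K, reverse
Step 1:
                    E           X           A
  Initial        8.79       3.277       2.293
  Change        1.897       1.897      -1.897
  Equil         10.69       5.174      0.3958
  solve Keq expr → x = -0.9486; check Q = 5.1240e-05

[X]_eq = 5.174 M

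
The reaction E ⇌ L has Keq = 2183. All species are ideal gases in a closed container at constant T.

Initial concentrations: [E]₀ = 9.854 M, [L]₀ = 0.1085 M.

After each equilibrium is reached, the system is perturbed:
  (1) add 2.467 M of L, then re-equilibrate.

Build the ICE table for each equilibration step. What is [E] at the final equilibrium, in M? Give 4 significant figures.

[E]_eq = 0.005691 M

Q₀ = 0.01101 vs Keq = 2183 ⇒ Q<K, forward
Step 1:
                   E          L
  Initial      9.854     0.1085
  Change      -9.849      9.849
  Equil     0.004562      9.958
  solve Keq expr → x = 9.849; check Q = 2183
Then add 2.467 M of L.
Step 2:
                   E          L
  Initial   0.004562      12.42
  Change     0.00113   -0.00113
  Equil     0.005691      12.42
  solve Keq expr → x = -0.00113; check Q = 2183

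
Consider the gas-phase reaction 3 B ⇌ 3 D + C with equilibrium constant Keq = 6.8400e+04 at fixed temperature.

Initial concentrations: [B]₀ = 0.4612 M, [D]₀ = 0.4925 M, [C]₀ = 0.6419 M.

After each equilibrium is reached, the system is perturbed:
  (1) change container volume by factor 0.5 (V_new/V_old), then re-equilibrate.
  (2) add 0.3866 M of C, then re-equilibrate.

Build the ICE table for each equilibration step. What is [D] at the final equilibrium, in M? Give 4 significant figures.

Q₀ = 0.7817 vs Keq = 6.8400e+04 ⇒ Q<K, forward
Step 1:
                    B           D           C
  I            0.4612      0.4925      0.6419
  C           -0.4401      0.4401      0.1467
  E           0.02107      0.9326      0.7886
  solve Keq expr → x = 0.1467; check Q = 6.8400e+04
Then change container volume by factor 0.5 (V_new/V_old).
Step 2:
                    B           D           C
  I           0.04214       1.865       1.577
  C           0.01061    -0.01061   -0.003537
  E           0.05275       1.855       1.574
  solve Keq expr → x = -0.003537; check Q = 6.8400e+04
Then add 0.3866 M of C.
Step 3:
                    B           D           C
  I           0.05275       1.855        1.96
  C          0.003876   -0.003876   -0.001292
  E           0.05663       1.851       1.959
  solve Keq expr → x = -0.001292; check Q = 6.8400e+04

[D]_eq = 1.851 M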